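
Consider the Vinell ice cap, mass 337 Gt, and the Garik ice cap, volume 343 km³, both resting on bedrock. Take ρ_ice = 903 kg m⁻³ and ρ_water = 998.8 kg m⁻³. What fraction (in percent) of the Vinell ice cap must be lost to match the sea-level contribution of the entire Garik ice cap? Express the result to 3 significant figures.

Equal sea-level rise means equal mass of meltwater, i.e. equal mass of ice lost.
Ice mass of Garik: 3.097×10^14 kg; ice mass of Vinell: 3.370×10^14 kg.
Fraction required = 3.097×10^14 / 3.370×10^14 = 0.919 → 91.9 %.

≈ 91.9 %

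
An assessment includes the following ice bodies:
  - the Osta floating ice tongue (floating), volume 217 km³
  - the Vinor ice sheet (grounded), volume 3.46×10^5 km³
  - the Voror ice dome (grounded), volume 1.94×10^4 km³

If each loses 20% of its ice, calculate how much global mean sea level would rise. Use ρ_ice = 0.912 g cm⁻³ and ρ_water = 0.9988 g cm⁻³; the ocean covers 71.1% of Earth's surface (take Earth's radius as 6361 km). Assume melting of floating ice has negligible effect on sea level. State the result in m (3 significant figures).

≈ 0.185 m

The Osta floating ice tongue is floating and already displaces its own weight of water, so its melt adds essentially nothing to sea level.
Vinor: 0.2 × 3.46×10^5 km³ × (912/998.8) = 6.319×10^4 km³ of water.
Voror: 0.2 × 1.94×10^4 km³ × (912/998.8) = 3543 km³ of water.
Total added water ≈ 6.673×10^13 m³ over 3.62×10^14 m² → Δh = 0.185 m.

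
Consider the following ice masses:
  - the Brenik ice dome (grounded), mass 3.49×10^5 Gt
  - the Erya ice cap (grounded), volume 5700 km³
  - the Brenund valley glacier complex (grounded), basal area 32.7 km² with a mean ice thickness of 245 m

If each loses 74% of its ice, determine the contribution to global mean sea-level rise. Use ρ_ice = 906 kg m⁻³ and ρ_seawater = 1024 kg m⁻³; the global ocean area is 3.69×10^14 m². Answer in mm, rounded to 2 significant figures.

Brenik: 0.74 × 3.49×10^5 Gt = 2.583×10^17 kg; dividing by ρ_w = 1024 kg m⁻³ gives 2.522×10^14 m³ of water.
Erya: 0.74 × 5700 km³ × (906/1024) = 3732 km³ of water.
Brenund: ice volume = 32.7 km² × 245 m = 8.012 km³; 0.74 × 8.012 × (906/1024) = 5.245 km³ of water.
Total added water ≈ 2.559×10^14 m³ over 3.69×10^14 m² → Δh = 0.694 m = 690 mm.

≈ 690 mm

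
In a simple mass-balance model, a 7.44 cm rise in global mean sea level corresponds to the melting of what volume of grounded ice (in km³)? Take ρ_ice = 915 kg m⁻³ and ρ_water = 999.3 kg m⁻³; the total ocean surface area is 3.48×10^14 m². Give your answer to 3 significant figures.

Required water volume = Δh × A = 0.0744 m × 3.48×10^14 m² = 2.589×10^13 m³ = 2.589×10^4 km³.
Ice volume = water volume × ρ_w/ρ_ice = 2.589×10^4 × 999.3/915 = 2.83×10^4 km³.

≈ 2.83×10^4 km³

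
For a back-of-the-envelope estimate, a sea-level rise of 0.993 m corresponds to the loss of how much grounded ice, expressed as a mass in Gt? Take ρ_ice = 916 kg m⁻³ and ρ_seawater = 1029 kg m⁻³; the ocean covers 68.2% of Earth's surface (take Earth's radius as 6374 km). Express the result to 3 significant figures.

Required water volume = Δh × A = 0.993 m × 3.48×10^14 m² = 3.458×10^14 m³.
ρ_w = 1029 kg m⁻³, so the mass of water = 3.458×10^14 m³ × 1029 kg m⁻³ = 3.558×10^17 kg = 3.56×10^5 Gt (and the same mass of ice, by conservation).

≈ 3.56×10^5 Gt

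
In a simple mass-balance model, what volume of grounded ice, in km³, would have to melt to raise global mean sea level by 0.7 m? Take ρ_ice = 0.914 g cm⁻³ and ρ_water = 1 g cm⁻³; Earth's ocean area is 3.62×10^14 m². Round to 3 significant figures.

≈ 2.77×10^5 km³

Required water volume = Δh × A = 0.7 m × 3.62×10^14 m² = 2.534×10^14 m³ = 2.534×10^5 km³.
Ice volume = water volume × ρ_w/ρ_ice = 2.534×10^5 × 1000/914 = 2.77×10^5 km³.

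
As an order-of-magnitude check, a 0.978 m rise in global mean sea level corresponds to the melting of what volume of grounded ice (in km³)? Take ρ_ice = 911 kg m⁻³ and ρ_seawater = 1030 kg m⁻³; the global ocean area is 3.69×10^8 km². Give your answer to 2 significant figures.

Required water volume = Δh × A = 0.978 m × 3.69×10^14 m² = 3.609×10^14 m³ = 3.609×10^5 km³.
Ice volume = water volume × ρ_w/ρ_ice = 3.609×10^5 × 1030/911 = 4.1×10^5 km³.

≈ 4.1×10^5 km³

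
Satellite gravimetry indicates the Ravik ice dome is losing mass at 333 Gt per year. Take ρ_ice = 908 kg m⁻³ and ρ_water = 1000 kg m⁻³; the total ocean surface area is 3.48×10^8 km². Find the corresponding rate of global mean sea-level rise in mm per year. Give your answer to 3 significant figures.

≈ 0.957 mm/yr

ρ_w = 1000 kg m⁻³. Annual water volume added = 333 Gt / ρ_w = 3.330×10^14 kg / 1000 kg m⁻³ = 3.330×10^11 m³.
Δh per year = 3.330×10^11 / 3.48×10^14 = 9.57×10^-4 m = 0.957 mm.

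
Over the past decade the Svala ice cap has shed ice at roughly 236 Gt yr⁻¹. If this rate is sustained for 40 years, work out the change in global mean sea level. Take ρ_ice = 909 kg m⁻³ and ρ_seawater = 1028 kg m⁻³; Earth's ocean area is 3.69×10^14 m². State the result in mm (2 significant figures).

≈ 25 mm

Total mass lost = 236 Gt/yr × 40 yr = 9440 Gt = 9.440×10^15 kg.
ρ_w = 1028 kg m⁻³, so water volume = 9.440×10^15 / 1028 = 9.183×10^12 m³.
Δh = 9.183×10^12 / 3.69×10^14 = 0.0249 m = 25 mm.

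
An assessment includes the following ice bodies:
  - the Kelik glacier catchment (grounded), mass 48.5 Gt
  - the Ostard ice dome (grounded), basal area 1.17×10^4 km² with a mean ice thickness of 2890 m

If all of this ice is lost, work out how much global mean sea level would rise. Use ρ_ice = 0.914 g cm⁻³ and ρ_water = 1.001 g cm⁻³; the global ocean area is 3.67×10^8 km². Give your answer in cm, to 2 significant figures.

≈ 8.4 cm

Kelik: 48.5 Gt = 4.850×10^13 kg; dividing by ρ_w = 1.001 g cm⁻³ = 1001 kg m⁻³ gives 4.845×10^10 m³ of water.
Ostard: ice volume = 1.17×10^4 km² × 2890 m = 3.381×10^4 km³; 3.381×10^4 × (914/1001) = 3.087×10^4 km³ of water.
Total added water ≈ 3.092×10^13 m³ over 3.67×10^14 m² → Δh = 0.0843 m = 8.4 cm.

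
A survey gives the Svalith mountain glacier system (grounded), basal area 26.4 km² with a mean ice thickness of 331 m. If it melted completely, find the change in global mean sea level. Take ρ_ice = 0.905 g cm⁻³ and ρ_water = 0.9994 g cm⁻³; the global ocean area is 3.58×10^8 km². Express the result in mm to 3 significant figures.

Svalith: ice volume = 26.4 km² × 331 m = 8.738 km³; 8.738 × (905/999.4) = 7.913 km³ of water.
Spread over 3.58×10^14 m² of ocean, Δh = 7.913×10^9 / 3.58×10^14 = 2.21×10^-5 m = 0.0221 mm.

≈ 0.0221 mm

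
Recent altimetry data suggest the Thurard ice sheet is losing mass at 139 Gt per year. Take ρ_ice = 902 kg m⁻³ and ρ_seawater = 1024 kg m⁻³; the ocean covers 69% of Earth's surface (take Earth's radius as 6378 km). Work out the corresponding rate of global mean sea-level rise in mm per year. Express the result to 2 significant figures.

ρ_w = 1024 kg m⁻³. Annual water volume added = 139 Gt / ρ_w = 1.390×10^14 kg / 1024 kg m⁻³ = 1.357×10^11 m³.
Δh per year = 1.357×10^11 / 3.53×10^14 = 3.85×10^-4 m = 0.38 mm.

≈ 0.38 mm/yr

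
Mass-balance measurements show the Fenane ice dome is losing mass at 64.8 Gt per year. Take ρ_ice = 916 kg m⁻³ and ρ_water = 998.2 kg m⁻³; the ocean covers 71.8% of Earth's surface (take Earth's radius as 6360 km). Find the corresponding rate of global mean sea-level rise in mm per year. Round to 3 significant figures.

ρ_w = 998.2 kg m⁻³. Annual water volume added = 64.8 Gt / ρ_w = 6.480×10^13 kg / 998.2 kg m⁻³ = 6.492×10^10 m³.
Δh per year = 6.492×10^10 / 3.65×10^14 = 1.78×10^-4 m = 0.178 mm.

≈ 0.178 mm/yr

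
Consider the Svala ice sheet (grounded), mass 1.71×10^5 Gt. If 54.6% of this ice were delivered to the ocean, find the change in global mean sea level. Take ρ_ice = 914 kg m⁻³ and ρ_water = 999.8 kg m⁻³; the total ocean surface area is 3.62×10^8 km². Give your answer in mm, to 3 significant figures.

Svala: 0.546 × 1.71×10^5 Gt = 9.337×10^16 kg; dividing by ρ_w = 999.8 kg m⁻³ gives 9.338×10^13 m³ of water.
Spread over 3.62×10^14 m² of ocean, Δh = 9.338×10^13 / 3.62×10^14 = 0.258 m = 258 mm.

≈ 258 mm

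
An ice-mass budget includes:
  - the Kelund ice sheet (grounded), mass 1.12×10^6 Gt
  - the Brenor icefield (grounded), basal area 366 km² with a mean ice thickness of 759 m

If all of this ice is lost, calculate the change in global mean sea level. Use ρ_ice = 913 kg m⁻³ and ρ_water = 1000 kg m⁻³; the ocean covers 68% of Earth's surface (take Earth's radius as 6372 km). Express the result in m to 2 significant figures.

≈ 3.2 m

Kelund: 1.12×10^6 Gt = 1.120×10^18 kg; dividing by ρ_w = 1000 kg m⁻³ gives 1.120×10^15 m³ of water.
Brenor: ice volume = 366 km² × 759 m = 277.8 km³; 277.8 × (913/1000) = 253.6 km³ of water.
Total added water ≈ 1.120×10^15 m³ over 3.47×10^14 m² → Δh = 3.23 m.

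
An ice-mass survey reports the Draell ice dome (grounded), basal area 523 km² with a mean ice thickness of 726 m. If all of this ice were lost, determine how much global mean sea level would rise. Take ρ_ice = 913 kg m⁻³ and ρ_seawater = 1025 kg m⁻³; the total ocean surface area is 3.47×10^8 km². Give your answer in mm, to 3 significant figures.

Draell: ice volume = 523 km² × 726 m = 379.7 km³; 379.7 × (913/1025) = 338.2 km³ of water.
Spread over 3.47×10^14 m² of ocean, Δh = 3.382×10^11 / 3.47×10^14 = 9.75×10^-4 m = 0.975 mm.

≈ 0.975 mm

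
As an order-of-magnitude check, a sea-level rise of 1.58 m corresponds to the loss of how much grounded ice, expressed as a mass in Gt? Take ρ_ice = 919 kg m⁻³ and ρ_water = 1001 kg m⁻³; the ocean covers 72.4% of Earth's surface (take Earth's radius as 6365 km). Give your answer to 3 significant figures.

Required water volume = Δh × A = 1.58 m × 3.69×10^14 m² = 5.824×10^14 m³.
ρ_w = 1001 kg m⁻³, so the mass of water = 5.824×10^14 m³ × 1001 kg m⁻³ = 5.830×10^17 kg = 5.83×10^5 Gt (and the same mass of ice, by conservation).

≈ 5.83×10^5 Gt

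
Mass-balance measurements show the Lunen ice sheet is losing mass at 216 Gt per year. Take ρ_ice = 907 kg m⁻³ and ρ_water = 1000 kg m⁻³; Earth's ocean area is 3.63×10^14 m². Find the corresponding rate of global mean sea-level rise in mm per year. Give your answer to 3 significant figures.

≈ 0.595 mm/yr

ρ_w = 1000 kg m⁻³. Annual water volume added = 216 Gt / ρ_w = 2.160×10^14 kg / 1000 kg m⁻³ = 2.160×10^11 m³.
Δh per year = 2.160×10^11 / 3.63×10^14 = 5.95×10^-4 m = 0.595 mm.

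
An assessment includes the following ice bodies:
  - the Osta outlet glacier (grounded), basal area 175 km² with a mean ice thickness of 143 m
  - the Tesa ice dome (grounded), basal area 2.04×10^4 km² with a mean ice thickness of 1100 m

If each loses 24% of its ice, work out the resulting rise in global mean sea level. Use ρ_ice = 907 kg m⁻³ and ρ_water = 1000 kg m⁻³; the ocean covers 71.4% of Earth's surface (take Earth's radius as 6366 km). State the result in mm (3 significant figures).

Osta: ice volume = 175 km² × 143 m = 25.02 km³; 0.24 × 25.02 × (907/1000) = 5.447 km³ of water.
Tesa: ice volume = 2.04×10^4 km² × 1100 m = 2.244×10^4 km³; 0.24 × 2.244×10^4 × (907/1000) = 4885 km³ of water.
Total added water ≈ 4.890×10^12 m³ over 3.64×10^14 m² → Δh = 0.0134 m = 13.4 mm.

≈ 13.4 mm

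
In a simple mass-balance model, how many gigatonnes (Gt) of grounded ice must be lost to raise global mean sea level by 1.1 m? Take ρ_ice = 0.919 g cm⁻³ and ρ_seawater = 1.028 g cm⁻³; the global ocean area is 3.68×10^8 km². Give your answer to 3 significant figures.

Required water volume = Δh × A = 1.1 m × 3.68×10^14 m² = 4.048×10^14 m³.
ρ_w = 1.028 g cm⁻³ = 1028 kg m⁻³, so the mass of water = 4.048×10^14 m³ × 1028 kg m⁻³ = 4.161×10^17 kg = 4.16×10^5 Gt (and the same mass of ice, by conservation).

≈ 4.16×10^5 Gt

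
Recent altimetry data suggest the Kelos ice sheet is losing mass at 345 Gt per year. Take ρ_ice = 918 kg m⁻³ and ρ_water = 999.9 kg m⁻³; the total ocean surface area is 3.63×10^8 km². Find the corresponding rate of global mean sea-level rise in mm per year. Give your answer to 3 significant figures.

ρ_w = 999.9 kg m⁻³. Annual water volume added = 345 Gt / ρ_w = 3.450×10^14 kg / 999.9 kg m⁻³ = 3.450×10^11 m³.
Δh per year = 3.450×10^11 / 3.63×10^14 = 9.51×10^-4 m = 0.951 mm.

≈ 0.951 mm/yr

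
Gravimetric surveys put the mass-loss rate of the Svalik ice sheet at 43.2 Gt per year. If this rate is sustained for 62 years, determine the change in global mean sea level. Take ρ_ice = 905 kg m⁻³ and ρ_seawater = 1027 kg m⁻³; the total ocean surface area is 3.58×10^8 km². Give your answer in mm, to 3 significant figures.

Total mass lost = 43.2 Gt/yr × 62 yr = 2678 Gt = 2.678×10^15 kg.
ρ_w = 1027 kg m⁻³, so water volume = 2.678×10^15 / 1027 = 2.608×10^12 m³.
Δh = 2.608×10^12 / 3.58×10^14 = 7.28×10^-3 m = 7.28 mm.

≈ 7.28 mm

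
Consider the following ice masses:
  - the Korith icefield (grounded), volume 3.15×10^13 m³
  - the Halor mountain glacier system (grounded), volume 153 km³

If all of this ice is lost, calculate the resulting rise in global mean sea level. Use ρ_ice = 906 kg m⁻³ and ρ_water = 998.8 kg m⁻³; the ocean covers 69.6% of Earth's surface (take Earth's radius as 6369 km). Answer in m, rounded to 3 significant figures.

Korith: 3.15×10^13 m³ × (906/998.8) = 2.857×10^13 m³ of water.
Halor: 153 km³ × (906/998.8) = 138.8 km³ of water.
Total added water ≈ 2.871×10^13 m³ over 3.55×10^14 m² → Δh = 0.0809 m.

≈ 0.0809 m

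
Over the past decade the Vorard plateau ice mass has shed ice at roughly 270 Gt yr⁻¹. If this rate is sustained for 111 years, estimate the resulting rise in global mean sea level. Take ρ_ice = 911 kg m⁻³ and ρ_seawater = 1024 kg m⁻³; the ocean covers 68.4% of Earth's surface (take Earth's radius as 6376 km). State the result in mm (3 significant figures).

≈ 83.8 mm

Total mass lost = 270 Gt/yr × 111 yr = 2.997×10^4 Gt = 2.997×10^16 kg.
ρ_w = 1024 kg m⁻³, so water volume = 2.997×10^16 / 1024 = 2.927×10^13 m³.
Δh = 2.927×10^13 / 3.49×10^14 = 0.0838 m = 83.8 mm.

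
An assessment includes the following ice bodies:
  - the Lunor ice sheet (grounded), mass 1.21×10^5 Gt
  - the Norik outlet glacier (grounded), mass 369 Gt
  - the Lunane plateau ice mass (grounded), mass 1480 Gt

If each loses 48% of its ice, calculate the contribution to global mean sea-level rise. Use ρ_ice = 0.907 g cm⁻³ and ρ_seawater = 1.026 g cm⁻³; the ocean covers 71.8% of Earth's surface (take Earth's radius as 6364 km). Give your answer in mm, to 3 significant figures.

≈ 157 mm

Lunor: 0.48 × 1.21×10^5 Gt = 5.808×10^16 kg; dividing by ρ_w = 1.026 g cm⁻³ = 1026 kg m⁻³ gives 5.661×10^13 m³ of water.
Norik: 0.48 × 369 Gt = 1.771×10^14 kg; dividing by ρ_w = 1026 kg m⁻³ gives 1.726×10^11 m³ of water.
Lunane: 0.48 × 1480 Gt = 7.104×10^14 kg; dividing by ρ_w = 1026 kg m⁻³ gives 6.924×10^11 m³ of water.
Total added water ≈ 5.747×10^13 m³ over 3.65×10^14 m² → Δh = 0.157 m = 157 mm.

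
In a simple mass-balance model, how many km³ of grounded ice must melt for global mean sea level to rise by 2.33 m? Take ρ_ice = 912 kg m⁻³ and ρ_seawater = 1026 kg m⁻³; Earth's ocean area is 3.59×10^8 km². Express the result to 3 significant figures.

≈ 9.41×10^5 km³

Required water volume = Δh × A = 2.33 m × 3.59×10^14 m² = 8.365×10^14 m³ = 8.365×10^5 km³.
Ice volume = water volume × ρ_w/ρ_ice = 8.365×10^5 × 1026/912 = 9.41×10^5 km³.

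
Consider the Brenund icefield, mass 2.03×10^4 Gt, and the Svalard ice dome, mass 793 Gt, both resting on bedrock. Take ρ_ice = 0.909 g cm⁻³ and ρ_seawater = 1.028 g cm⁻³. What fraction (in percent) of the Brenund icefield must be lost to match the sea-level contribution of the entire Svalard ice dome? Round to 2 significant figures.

Equal sea-level rise means equal mass of meltwater, i.e. equal mass of ice lost.
Ice mass of Svalard: 7.930×10^14 kg; ice mass of Brenund: 2.030×10^16 kg.
Fraction required = 7.930×10^14 / 2.030×10^16 = 0.0391 → 3.9 %.

≈ 3.9 %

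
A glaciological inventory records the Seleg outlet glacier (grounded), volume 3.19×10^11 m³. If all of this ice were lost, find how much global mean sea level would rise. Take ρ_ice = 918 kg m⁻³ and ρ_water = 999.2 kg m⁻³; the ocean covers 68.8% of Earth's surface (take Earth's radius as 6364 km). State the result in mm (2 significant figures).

≈ 0.84 mm

Seleg: 3.19×10^11 m³ × (918/999.2) = 2.931×10^11 m³ of water.
Spread over 3.50×10^14 m² of ocean, Δh = 2.931×10^11 / 3.50×10^14 = 8.37×10^-4 m = 0.84 mm.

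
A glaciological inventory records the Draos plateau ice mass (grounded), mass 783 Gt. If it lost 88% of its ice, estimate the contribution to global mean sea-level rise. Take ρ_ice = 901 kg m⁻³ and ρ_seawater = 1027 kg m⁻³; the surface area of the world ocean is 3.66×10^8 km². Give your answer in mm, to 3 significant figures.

Draos: 0.88 × 783 Gt = 6.890×10^14 kg; dividing by ρ_w = 1027 kg m⁻³ gives 6.709×10^11 m³ of water.
Spread over 3.66×10^14 m² of ocean, Δh = 6.709×10^11 / 3.66×10^14 = 1.83×10^-3 m = 1.83 mm.

≈ 1.83 mm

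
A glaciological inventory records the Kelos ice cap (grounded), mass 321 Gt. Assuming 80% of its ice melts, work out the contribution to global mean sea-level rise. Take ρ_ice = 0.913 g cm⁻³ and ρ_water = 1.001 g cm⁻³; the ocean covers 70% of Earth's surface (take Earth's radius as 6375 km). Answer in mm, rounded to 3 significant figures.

≈ 0.718 mm

Kelos: 0.8 × 321 Gt = 2.568×10^14 kg; dividing by ρ_w = 1.001 g cm⁻³ = 1001 kg m⁻³ gives 2.565×10^11 m³ of water.
Spread over 3.57×10^14 m² of ocean, Δh = 2.565×10^11 / 3.57×10^14 = 7.18×10^-4 m = 0.718 mm.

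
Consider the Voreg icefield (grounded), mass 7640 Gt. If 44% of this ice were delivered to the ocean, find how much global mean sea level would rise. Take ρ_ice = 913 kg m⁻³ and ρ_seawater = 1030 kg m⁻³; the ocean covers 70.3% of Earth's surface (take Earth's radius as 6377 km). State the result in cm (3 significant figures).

Voreg: 0.44 × 7640 Gt = 3.362×10^15 kg; dividing by ρ_w = 1030 kg m⁻³ gives 3.264×10^12 m³ of water.
Spread over 3.59×10^14 m² of ocean, Δh = 3.264×10^12 / 3.59×10^14 = 9.08×10^-3 m = 0.908 cm.

≈ 0.908 cm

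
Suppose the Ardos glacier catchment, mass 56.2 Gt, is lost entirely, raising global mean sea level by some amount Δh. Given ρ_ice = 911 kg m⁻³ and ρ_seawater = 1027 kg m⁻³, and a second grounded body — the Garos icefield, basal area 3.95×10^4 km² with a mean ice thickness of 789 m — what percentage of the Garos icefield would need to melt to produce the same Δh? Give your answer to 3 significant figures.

Equal sea-level rise means equal mass of meltwater, i.e. equal mass of ice lost.
Ice mass of Ardos: 5.620×10^13 kg; ice mass of Garos: 2.839×10^16 kg.
Fraction required = 5.620×10^13 / 2.839×10^16 = 1.98×10^-3 → 0.198 %.

≈ 0.198 %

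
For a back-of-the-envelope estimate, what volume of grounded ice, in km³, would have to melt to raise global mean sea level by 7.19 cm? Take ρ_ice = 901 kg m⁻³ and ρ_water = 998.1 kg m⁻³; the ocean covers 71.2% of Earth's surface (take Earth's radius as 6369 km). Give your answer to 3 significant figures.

≈ 2.89×10^4 km³

Required water volume = Δh × A = 0.0719 m × 3.63×10^14 m² = 2.610×10^13 m³ = 2.610×10^4 km³.
Ice volume = water volume × ρ_w/ρ_ice = 2.610×10^4 × 998.1/901 = 2.89×10^4 km³.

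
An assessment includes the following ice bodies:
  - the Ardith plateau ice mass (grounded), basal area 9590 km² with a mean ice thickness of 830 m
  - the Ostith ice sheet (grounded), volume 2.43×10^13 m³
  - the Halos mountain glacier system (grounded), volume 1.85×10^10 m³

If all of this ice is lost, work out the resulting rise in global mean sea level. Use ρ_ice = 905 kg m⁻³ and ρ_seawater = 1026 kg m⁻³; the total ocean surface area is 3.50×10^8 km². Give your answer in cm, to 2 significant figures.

≈ 8.1 cm

Ardith: ice volume = 9590 km² × 830 m = 7960 km³; 7960 × (905/1026) = 7021 km³ of water.
Ostith: 2.43×10^13 m³ × (905/1026) = 2.143×10^13 m³ of water.
Halos: 1.85×10^10 m³ × (905/1026) = 1.632×10^10 m³ of water.
Total added water ≈ 2.847×10^13 m³ over 3.50×10^14 m² → Δh = 0.0813 m = 8.1 cm.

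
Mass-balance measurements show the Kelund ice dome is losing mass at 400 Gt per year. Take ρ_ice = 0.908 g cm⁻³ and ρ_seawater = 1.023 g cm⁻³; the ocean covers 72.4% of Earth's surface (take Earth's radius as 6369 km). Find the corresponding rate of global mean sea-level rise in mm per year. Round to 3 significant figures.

ρ_w = 1.023 g cm⁻³ = 1023 kg m⁻³. Annual water volume added = 400 Gt / ρ_w = 4.000×10^14 kg / 1023 kg m⁻³ = 3.910×10^11 m³.
Δh per year = 3.910×10^11 / 3.69×10^14 = 1.06×10^-3 m = 1.06 mm.

≈ 1.06 mm/yr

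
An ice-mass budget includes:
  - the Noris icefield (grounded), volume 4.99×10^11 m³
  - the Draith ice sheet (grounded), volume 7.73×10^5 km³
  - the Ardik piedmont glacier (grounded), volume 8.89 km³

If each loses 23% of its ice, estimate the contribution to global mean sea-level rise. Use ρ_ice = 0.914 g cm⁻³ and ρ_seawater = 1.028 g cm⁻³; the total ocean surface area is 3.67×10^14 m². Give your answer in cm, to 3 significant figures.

≈ 43.1 cm

Noris: 0.23 × 4.99×10^11 m³ × (914/1028) = 1.020×10^11 m³ of water.
Draith: 0.23 × 7.73×10^5 km³ × (914/1028) = 1.581×10^5 km³ of water.
Ardik: 0.23 × 8.89 km³ × (914/1028) = 1.818 km³ of water.
Total added water ≈ 1.582×10^14 m³ over 3.67×10^14 m² → Δh = 0.431 m = 43.1 cm.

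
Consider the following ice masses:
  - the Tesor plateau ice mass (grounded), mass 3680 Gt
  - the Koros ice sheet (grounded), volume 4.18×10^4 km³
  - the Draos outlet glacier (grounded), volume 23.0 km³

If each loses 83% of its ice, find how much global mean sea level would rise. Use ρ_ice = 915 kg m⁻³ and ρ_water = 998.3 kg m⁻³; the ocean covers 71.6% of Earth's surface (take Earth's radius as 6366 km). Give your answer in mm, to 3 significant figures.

Tesor: 0.83 × 3680 Gt = 3.054×10^15 kg; dividing by ρ_w = 998.3 kg m⁻³ gives 3.060×10^12 m³ of water.
Koros: 0.83 × 4.18×10^4 km³ × (915/998.3) = 3.180×10^4 km³ of water.
Draos: 0.83 × 23.0 km³ × (915/998.3) = 17.50 km³ of water.
Total added water ≈ 3.488×10^13 m³ over 3.65×10^14 m² → Δh = 0.0956 m = 95.6 mm.

≈ 95.6 mm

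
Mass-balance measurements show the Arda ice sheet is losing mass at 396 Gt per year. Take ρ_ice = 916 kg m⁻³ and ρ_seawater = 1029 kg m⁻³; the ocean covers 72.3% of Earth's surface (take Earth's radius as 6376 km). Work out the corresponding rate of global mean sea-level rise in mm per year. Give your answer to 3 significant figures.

≈ 1.04 mm/yr

ρ_w = 1029 kg m⁻³. Annual water volume added = 396 Gt / ρ_w = 3.960×10^14 kg / 1029 kg m⁻³ = 3.848×10^11 m³.
Δh per year = 3.848×10^11 / 3.69×10^14 = 1.04×10^-3 m = 1.04 mm.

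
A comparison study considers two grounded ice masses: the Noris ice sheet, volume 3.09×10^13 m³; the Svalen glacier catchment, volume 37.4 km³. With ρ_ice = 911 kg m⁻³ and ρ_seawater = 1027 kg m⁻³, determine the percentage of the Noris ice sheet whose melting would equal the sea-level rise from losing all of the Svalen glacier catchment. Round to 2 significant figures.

Equal sea-level rise means equal mass of meltwater, i.e. equal mass of ice lost.
Ice mass of Svalen: 3.407×10^13 kg; ice mass of Noris: 2.815×10^16 kg.
Fraction required = 3.407×10^13 / 2.815×10^16 = 1.21×10^-3 → 0.12 %.

≈ 0.12 %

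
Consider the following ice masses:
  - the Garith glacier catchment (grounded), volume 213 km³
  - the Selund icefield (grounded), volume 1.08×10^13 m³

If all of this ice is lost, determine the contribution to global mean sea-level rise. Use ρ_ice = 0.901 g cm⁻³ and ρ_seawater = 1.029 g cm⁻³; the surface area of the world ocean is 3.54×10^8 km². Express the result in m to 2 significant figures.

Garith: 213 km³ × (901/1029) = 186.5 km³ of water.
Selund: 1.08×10^13 m³ × (901/1029) = 9.457×10^12 m³ of water.
Total added water ≈ 9.643×10^12 m³ over 3.54×10^14 m² → Δh = 0.0272 m.

≈ 0.027 m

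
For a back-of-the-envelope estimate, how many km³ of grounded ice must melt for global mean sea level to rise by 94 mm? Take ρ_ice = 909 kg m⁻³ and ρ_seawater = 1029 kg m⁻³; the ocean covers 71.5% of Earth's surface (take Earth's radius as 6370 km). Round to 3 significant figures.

Required water volume = Δh × A = 0.094 m × 3.65×10^14 m² = 3.427×10^13 m³ = 3.427×10^4 km³.
Ice volume = water volume × ρ_w/ρ_ice = 3.427×10^4 × 1029/909 = 3.88×10^4 km³.

≈ 3.88×10^4 km³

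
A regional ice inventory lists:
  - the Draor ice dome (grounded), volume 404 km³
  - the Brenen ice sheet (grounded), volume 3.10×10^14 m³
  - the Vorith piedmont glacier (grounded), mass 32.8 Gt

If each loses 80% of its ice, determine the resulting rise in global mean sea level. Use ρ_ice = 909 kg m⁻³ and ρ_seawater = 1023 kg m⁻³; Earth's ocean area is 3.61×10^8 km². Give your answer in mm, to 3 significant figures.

≈ 611 mm

Draor: 0.8 × 404 km³ × (909/1023) = 287.2 km³ of water.
Brenen: 0.8 × 3.10×10^14 m³ × (909/1023) = 2.204×10^14 m³ of water.
Vorith: 0.8 × 32.8 Gt = 2.624×10^13 kg; dividing by ρ_w = 1023 kg m⁻³ gives 2.565×10^10 m³ of water.
Total added water ≈ 2.207×10^14 m³ over 3.61×10^14 m² → Δh = 0.611 m = 611 mm.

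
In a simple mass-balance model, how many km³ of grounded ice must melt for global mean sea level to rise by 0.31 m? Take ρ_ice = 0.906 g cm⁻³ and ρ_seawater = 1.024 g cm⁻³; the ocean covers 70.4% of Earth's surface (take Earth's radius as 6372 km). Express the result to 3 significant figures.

≈ 1.26×10^5 km³

Required water volume = Δh × A = 0.31 m × 3.59×10^14 m² = 1.114×10^14 m³ = 1.114×10^5 km³.
Ice volume = water volume × ρ_w/ρ_ice = 1.114×10^5 × 1024/906 = 1.26×10^5 km³.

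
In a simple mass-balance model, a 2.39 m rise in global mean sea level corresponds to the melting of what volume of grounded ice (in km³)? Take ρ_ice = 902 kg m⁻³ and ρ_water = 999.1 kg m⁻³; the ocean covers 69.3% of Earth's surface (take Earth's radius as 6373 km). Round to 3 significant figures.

≈ 9.36×10^5 km³

Required water volume = Δh × A = 2.39 m × 3.54×10^14 m² = 8.453×10^14 m³ = 8.453×10^5 km³.
Ice volume = water volume × ρ_w/ρ_ice = 8.453×10^5 × 999.1/902 = 9.36×10^5 km³.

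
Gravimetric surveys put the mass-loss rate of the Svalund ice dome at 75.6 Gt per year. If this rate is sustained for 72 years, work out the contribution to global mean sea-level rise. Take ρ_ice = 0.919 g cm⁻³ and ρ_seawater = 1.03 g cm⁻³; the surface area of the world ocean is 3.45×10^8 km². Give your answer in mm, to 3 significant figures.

≈ 15.3 mm

Total mass lost = 75.6 Gt/yr × 72 yr = 5443 Gt = 5.443×10^15 kg.
ρ_w = 1.03 g cm⁻³ = 1030 kg m⁻³, so water volume = 5.443×10^15 / 1030 = 5.285×10^12 m³.
Δh = 5.285×10^12 / 3.45×10^14 = 0.0153 m = 15.3 mm.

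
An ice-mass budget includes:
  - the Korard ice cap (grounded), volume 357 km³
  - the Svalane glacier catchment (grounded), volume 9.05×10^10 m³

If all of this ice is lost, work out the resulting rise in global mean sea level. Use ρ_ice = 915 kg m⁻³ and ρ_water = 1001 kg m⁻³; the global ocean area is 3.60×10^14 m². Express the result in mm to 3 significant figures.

≈ 1.14 mm

Korard: 357 km³ × (915/1001) = 326.3 km³ of water.
Svalane: 9.05×10^10 m³ × (915/1001) = 8.272×10^10 m³ of water.
Total added water ≈ 4.091×10^11 m³ over 3.60×10^14 m² → Δh = 1.14×10^-3 m = 1.14 mm.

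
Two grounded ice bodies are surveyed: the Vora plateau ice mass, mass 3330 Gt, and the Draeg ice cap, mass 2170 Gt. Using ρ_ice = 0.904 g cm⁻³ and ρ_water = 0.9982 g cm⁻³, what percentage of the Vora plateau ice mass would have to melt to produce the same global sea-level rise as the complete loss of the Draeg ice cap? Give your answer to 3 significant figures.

Equal sea-level rise means equal mass of meltwater, i.e. equal mass of ice lost.
Ice mass of Draeg: 2.170×10^15 kg; ice mass of Vora: 3.330×10^15 kg.
Fraction required = 2.170×10^15 / 3.330×10^15 = 0.652 → 65.2 %.

≈ 65.2 %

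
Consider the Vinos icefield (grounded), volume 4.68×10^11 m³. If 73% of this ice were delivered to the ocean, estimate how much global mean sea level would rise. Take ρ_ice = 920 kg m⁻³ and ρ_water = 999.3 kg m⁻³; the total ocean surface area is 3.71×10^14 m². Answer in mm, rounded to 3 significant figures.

Vinos: 0.73 × 4.68×10^11 m³ × (920/999.3) = 3.145×10^11 m³ of water.
Spread over 3.71×10^14 m² of ocean, Δh = 3.145×10^11 / 3.71×10^14 = 8.48×10^-4 m = 0.848 mm.

≈ 0.848 mm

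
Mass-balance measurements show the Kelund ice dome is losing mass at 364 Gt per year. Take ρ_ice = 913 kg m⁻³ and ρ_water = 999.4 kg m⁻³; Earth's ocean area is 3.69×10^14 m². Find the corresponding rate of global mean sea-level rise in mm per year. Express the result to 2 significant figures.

≈ 0.99 mm/yr

ρ_w = 999.4 kg m⁻³. Annual water volume added = 364 Gt / ρ_w = 3.640×10^14 kg / 999.4 kg m⁻³ = 3.642×10^11 m³.
Δh per year = 3.642×10^11 / 3.69×10^14 = 9.87×10^-4 m = 0.99 mm.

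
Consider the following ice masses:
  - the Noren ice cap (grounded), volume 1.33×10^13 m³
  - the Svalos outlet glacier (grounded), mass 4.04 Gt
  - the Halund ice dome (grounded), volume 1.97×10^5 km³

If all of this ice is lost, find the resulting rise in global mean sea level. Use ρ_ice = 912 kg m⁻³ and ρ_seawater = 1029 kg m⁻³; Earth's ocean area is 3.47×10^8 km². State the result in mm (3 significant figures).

≈ 537 mm

Noren: 1.33×10^13 m³ × (912/1029) = 1.179×10^13 m³ of water.
Svalos: 4.04 Gt = 4.040×10^12 kg; dividing by ρ_w = 1029 kg m⁻³ gives 3.926×10^9 m³ of water.
Halund: 1.97×10^5 km³ × (912/1029) = 1.746×10^5 km³ of water.
Total added water ≈ 1.864×10^14 m³ over 3.47×10^14 m² → Δh = 0.537 m = 537 mm.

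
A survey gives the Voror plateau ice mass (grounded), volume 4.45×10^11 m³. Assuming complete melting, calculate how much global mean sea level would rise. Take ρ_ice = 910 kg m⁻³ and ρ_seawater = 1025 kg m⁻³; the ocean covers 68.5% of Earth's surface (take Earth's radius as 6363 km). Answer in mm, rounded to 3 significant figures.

Voror: 4.45×10^11 m³ × (910/1025) = 3.951×10^11 m³ of water.
Spread over 3.49×10^14 m² of ocean, Δh = 3.951×10^11 / 3.49×10^14 = 1.13×10^-3 m = 1.13 mm.

≈ 1.13 mm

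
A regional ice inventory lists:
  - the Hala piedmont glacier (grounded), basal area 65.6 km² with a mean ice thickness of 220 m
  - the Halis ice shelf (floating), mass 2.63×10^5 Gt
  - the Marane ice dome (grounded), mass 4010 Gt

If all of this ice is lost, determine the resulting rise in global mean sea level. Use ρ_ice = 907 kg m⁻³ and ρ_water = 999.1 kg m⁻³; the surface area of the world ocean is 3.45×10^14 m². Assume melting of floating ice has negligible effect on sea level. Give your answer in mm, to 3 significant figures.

≈ 11.7 mm

Hala: ice volume = 65.6 km² × 220 m = 14.43 km³; 14.43 × (907/999.1) = 13.10 km³ of water.
The Halis ice shelf is floating and already displaces its own weight of water, so its melt adds essentially nothing to sea level.
Marane: 4010 Gt = 4.010×10^15 kg; dividing by ρ_w = 999.1 kg m⁻³ gives 4.014×10^12 m³ of water.
Total added water ≈ 4.027×10^12 m³ over 3.45×10^14 m² → Δh = 0.0117 m = 11.7 mm.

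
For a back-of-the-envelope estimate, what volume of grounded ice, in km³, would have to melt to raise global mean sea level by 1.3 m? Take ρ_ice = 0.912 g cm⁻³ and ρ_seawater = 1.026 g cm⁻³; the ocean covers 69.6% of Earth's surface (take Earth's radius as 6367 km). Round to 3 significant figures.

≈ 5.19×10^5 km³

Required water volume = Δh × A = 1.3 m × 3.55×10^14 m² = 4.609×10^14 m³ = 4.609×10^5 km³.
Ice volume = water volume × ρ_w/ρ_ice = 4.609×10^5 × 1026/912 = 5.19×10^5 km³.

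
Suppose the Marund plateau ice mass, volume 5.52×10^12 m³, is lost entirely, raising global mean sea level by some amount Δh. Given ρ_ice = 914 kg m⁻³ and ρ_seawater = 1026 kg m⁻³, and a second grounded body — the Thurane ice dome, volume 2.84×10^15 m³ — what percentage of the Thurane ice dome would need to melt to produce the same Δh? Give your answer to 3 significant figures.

≈ 0.194 %

Equal sea-level rise means equal mass of meltwater, i.e. equal mass of ice lost.
Ice mass of Marund: 5.045×10^15 kg; ice mass of Thurane: 2.596×10^18 kg.
Fraction required = 5.045×10^15 / 2.596×10^18 = 1.94×10^-3 → 0.194 %.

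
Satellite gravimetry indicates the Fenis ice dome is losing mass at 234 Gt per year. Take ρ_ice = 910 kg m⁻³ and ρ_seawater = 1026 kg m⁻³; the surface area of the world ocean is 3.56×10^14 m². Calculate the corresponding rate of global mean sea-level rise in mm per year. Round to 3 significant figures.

≈ 0.641 mm/yr

ρ_w = 1026 kg m⁻³. Annual water volume added = 234 Gt / ρ_w = 2.340×10^14 kg / 1026 kg m⁻³ = 2.281×10^11 m³.
Δh per year = 2.281×10^11 / 3.56×10^14 = 6.41×10^-4 m = 0.641 mm.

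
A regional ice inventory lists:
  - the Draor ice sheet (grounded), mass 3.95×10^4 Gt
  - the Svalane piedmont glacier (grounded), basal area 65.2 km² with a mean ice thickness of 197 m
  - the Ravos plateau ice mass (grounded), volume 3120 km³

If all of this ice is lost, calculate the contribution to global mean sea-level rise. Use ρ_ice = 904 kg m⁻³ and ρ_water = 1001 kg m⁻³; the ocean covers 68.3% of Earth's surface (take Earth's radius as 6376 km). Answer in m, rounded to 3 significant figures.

Draor: 3.95×10^4 Gt = 3.950×10^16 kg; dividing by ρ_w = 1001 kg m⁻³ gives 3.946×10^13 m³ of water.
Svalane: ice volume = 65.2 km² × 197 m = 12.84 km³; 12.84 × (904/1001) = 11.60 km³ of water.
Ravos: 3120 km³ × (904/1001) = 2818 km³ of water.
Total added water ≈ 4.229×10^13 m³ over 3.49×10^14 m² → Δh = 0.121 m.

≈ 0.121 m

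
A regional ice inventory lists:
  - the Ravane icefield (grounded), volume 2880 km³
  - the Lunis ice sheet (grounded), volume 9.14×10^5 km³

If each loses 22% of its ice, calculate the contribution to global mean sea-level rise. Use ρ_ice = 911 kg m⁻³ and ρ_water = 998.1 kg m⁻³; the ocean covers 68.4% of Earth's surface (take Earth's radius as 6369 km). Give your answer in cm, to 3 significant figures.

Ravane: 0.22 × 2880 km³ × (911/998.1) = 578.3 km³ of water.
Lunis: 0.22 × 9.14×10^5 km³ × (911/998.1) = 1.835×10^5 km³ of water.
Total added water ≈ 1.841×10^14 m³ over 3.49×10^14 m² → Δh = 0.528 m = 52.8 cm.

≈ 52.8 cm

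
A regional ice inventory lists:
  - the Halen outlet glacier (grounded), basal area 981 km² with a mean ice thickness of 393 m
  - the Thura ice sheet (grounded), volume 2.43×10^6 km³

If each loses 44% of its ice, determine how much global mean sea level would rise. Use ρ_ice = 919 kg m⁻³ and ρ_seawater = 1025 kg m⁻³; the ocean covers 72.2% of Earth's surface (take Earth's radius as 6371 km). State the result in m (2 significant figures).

≈ 2.6 m

Halen: ice volume = 981 km² × 393 m = 385.5 km³; 0.44 × 385.5 × (919/1025) = 152.1 km³ of water.
Thura: 0.44 × 2.43×10^6 km³ × (919/1025) = 9.586×10^5 km³ of water.
Total added water ≈ 9.588×10^14 m³ over 3.68×10^14 m² → Δh = 2.60 m.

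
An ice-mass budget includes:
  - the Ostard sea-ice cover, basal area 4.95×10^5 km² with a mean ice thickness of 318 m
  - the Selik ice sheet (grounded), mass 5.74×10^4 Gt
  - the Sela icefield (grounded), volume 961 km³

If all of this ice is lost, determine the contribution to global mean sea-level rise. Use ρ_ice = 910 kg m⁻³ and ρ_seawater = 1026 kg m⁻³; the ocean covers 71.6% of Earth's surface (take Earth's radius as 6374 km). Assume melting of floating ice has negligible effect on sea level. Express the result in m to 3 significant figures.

The Ostard sea-ice cover is floating and already displaces its own weight of water, so its melt adds essentially nothing to sea level.
Selik: 5.74×10^4 Gt = 5.740×10^16 kg; dividing by ρ_w = 1026 kg m⁻³ gives 5.595×10^13 m³ of water.
Sela: 961 km³ × (910/1026) = 852.3 km³ of water.
Total added water ≈ 5.680×10^13 m³ over 3.66×10^14 m² → Δh = 0.155 m.

≈ 0.155 m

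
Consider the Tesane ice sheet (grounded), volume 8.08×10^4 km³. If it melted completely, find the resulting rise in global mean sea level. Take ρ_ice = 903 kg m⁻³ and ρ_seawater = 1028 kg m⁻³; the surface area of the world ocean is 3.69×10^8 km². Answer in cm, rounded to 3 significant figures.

Tesane: 8.08×10^4 km³ × (903/1028) = 7.098×10^4 km³ of water.
Spread over 3.69×10^14 m² of ocean, Δh = 7.098×10^13 / 3.69×10^14 = 0.192 m = 19.2 cm.

≈ 19.2 cm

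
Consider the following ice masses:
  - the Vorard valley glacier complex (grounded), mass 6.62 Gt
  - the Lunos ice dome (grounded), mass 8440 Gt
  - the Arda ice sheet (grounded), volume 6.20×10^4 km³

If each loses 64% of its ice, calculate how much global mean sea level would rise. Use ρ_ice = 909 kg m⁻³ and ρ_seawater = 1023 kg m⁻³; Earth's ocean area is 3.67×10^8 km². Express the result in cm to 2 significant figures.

≈ 11 cm

Vorard: 0.64 × 6.62 Gt = 4.237×10^12 kg; dividing by ρ_w = 1023 kg m⁻³ gives 4.142×10^9 m³ of water.
Lunos: 0.64 × 8440 Gt = 5.402×10^15 kg; dividing by ρ_w = 1023 kg m⁻³ gives 5.280×10^12 m³ of water.
Arda: 0.64 × 6.20×10^4 km³ × (909/1023) = 3.526×10^4 km³ of water.
Total added water ≈ 4.054×10^13 m³ over 3.67×10^14 m² → Δh = 0.110 m = 11 cm.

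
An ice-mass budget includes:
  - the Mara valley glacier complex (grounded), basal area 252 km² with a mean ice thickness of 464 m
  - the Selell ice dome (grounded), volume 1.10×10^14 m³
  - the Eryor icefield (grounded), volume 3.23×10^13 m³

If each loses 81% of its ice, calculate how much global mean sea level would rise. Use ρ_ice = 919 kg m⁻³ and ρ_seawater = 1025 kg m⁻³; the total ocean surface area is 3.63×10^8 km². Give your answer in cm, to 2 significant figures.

Mara: ice volume = 252 km² × 464 m = 116.9 km³; 0.81 × 116.9 × (919/1025) = 84.92 km³ of water.
Selell: 0.81 × 1.10×10^14 m³ × (919/1025) = 7.989×10^13 m³ of water.
Eryor: 0.81 × 3.23×10^13 m³ × (919/1025) = 2.346×10^13 m³ of water.
Total added water ≈ 1.034×10^14 m³ over 3.63×10^14 m² → Δh = 0.285 m = 28 cm.

≈ 28 cm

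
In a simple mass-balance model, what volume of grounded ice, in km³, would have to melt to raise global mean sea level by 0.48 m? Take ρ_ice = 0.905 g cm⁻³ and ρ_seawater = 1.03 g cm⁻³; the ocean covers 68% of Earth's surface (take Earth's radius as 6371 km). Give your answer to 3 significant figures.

Required water volume = Δh × A = 0.48 m × 3.47×10^14 m² = 1.665×10^14 m³ = 1.665×10^5 km³.
Ice volume = water volume × ρ_w/ρ_ice = 1.665×10^5 × 1030/905 = 1.89×10^5 km³.

≈ 1.89×10^5 km³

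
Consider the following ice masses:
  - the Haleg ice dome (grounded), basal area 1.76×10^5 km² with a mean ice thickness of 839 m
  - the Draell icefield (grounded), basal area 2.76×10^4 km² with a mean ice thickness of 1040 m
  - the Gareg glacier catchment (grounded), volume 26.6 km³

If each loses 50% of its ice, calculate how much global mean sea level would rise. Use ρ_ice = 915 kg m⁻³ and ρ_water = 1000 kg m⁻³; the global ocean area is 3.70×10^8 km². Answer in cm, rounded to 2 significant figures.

Haleg: ice volume = 1.76×10^5 km² × 839 m = 1.477×10^5 km³; 0.5 × 1.477×10^5 × (915/1000) = 6.756×10^4 km³ of water.
Draell: ice volume = 2.76×10^4 km² × 1040 m = 2.870×10^4 km³; 0.5 × 2.870×10^4 × (915/1000) = 1.313×10^4 km³ of water.
Gareg: 0.5 × 26.6 km³ × (915/1000) = 12.17 km³ of water.
Total added water ≈ 8.070×10^13 m³ over 3.70×10^14 m² → Δh = 0.218 m = 22 cm.

≈ 22 cm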